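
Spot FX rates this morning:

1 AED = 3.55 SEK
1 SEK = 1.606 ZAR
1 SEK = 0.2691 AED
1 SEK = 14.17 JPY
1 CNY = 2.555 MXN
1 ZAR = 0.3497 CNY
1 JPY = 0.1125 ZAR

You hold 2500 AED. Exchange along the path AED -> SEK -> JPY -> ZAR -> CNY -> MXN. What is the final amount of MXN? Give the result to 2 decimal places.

2500 AED × 3.55 = 8875 SEK
8875 SEK × 14.17 = 125758.75 JPY
125758.75 JPY × 0.1125 = 14147.859375 ZAR
14147.859375 ZAR × 0.3497 = 4947.5064234375 CNY
4947.5064234375 CNY × 2.555 = 12640.8789118828125 MXN

12640.88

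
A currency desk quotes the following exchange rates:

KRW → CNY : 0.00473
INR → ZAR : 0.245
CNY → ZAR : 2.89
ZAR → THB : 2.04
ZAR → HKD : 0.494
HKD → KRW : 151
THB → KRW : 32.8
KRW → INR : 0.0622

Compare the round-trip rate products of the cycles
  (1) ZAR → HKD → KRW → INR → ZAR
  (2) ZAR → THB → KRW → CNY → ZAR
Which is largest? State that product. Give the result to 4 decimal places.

(1) 0.494 × 151 × 0.0622 × 0.245 = 1.13674
(2) 2.04 × 32.8 × 0.00473 × 2.89 = 0.91467
Highest is cycle (1) at 1.1367 (>1, arbitrage).

1.1367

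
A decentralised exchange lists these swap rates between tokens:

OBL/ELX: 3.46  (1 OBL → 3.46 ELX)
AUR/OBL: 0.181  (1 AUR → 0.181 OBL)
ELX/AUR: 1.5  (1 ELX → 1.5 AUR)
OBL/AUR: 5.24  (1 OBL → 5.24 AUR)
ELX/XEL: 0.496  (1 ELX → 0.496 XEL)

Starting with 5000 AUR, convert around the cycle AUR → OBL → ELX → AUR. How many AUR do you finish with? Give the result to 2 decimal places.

5000 AUR × 0.181 = 905 OBL
905 OBL × 3.46 = 3131.3 ELX
3131.3 ELX × 1.5 = 4696.95 AUR

4696.95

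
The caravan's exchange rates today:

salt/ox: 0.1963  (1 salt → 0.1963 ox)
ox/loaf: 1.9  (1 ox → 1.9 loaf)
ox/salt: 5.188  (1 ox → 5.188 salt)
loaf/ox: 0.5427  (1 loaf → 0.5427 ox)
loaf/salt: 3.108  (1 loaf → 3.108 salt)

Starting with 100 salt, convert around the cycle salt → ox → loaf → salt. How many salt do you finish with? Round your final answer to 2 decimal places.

100 salt × 0.1963 = 19.63 ox
19.63 ox × 1.9 = 37.297 loaf
37.297 loaf × 3.108 = 115.919076 salt

115.92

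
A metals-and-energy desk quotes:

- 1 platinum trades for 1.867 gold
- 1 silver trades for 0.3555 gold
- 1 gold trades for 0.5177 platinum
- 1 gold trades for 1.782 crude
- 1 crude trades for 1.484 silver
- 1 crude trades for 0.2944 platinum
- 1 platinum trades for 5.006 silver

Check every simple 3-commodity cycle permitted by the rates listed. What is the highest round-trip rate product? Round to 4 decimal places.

0.9795

crude→platinum→gold→crude: 0.2944 × 1.867 × 1.782 = 0.97947
crude→silver→gold→crude: 1.484 × 0.3555 × 1.782 = 0.94012
platinum→silver→gold→platinum: 5.006 × 0.3555 × 0.5177 = 0.92132
Maximum is crude→platinum→gold→crude at 0.9795; no arbitrage — every cycle loses value.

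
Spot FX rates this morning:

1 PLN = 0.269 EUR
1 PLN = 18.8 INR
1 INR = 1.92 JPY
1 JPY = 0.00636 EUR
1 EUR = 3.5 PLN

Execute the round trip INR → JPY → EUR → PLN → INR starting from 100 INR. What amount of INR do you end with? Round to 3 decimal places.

80.350

100 INR × 1.92 = 192 JPY
192 JPY × 0.00636 = 1.22112 EUR
1.22112 EUR × 3.5 = 4.27392 PLN
4.27392 PLN × 18.8 = 80.349696 INR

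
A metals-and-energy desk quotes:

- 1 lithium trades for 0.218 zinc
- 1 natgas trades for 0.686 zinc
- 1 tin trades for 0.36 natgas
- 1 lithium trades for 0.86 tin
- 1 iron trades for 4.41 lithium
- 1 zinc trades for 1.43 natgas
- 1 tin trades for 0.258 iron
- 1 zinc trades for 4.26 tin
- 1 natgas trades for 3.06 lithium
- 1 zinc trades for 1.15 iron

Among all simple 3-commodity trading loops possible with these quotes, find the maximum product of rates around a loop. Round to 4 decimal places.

lithium→zinc→iron→lithium: 0.218 × 1.15 × 4.41 = 1.10559
tin→natgas→zinc→tin: 0.36 × 0.686 × 4.26 = 1.05205
lithium→tin→iron→lithium: 0.86 × 0.258 × 4.41 = 0.97849
lithium→zinc→natgas→lithium: 0.218 × 1.43 × 3.06 = 0.95392
lithium→tin→natgas→lithium: 0.86 × 0.36 × 3.06 = 0.94738
Maximum is lithium→zinc→iron→lithium at 1.1056; arbitrage exists.

1.1056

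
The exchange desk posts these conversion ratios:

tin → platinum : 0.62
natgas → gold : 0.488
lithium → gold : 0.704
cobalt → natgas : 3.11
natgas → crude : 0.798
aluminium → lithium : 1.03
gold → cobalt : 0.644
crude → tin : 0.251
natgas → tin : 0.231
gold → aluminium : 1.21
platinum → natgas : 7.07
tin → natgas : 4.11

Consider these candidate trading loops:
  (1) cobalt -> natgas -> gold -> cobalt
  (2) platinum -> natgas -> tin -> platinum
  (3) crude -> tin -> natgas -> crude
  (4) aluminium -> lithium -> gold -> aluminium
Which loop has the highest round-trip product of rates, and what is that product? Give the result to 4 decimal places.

1.0126

(1) 3.11 × 0.488 × 0.644 = 0.97739
(2) 7.07 × 0.231 × 0.62 = 1.01257
(3) 0.251 × 4.11 × 0.798 = 0.82322
(4) 1.03 × 0.704 × 1.21 = 0.87740
Highest is cycle (2) at 1.0126 (>1, arbitrage).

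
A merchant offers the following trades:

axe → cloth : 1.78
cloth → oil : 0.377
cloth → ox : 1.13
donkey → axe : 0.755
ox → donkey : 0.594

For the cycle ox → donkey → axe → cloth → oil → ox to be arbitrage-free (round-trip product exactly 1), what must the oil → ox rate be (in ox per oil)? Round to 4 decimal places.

3.3228

Known legs of the cycle: 0.594 × 0.755 × 1.78 × 0.377 = 0.3009502782
For no arbitrage the full-cycle product must be 1, so the missing rate is 1 / 0.3009502782 ≈ 3.322808.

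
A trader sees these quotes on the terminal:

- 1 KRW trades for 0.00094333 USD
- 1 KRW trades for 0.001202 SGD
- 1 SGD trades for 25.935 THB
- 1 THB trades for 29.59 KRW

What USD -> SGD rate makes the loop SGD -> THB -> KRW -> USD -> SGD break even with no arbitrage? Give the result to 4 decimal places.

Known legs of the cycle: 25.935 × 29.59 × 0.00094333 = 0.7239271484445
For no arbitrage the full-cycle product must be 1, so the missing rate is 1 / 0.7239271484445 ≈ 1.381354.

1.3814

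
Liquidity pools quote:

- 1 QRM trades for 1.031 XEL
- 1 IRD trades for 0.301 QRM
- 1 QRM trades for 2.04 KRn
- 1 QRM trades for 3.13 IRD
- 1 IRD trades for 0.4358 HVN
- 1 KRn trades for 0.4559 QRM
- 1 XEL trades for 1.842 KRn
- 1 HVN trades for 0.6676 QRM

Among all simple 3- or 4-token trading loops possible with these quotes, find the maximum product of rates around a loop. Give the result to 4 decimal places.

QRM→IRD→HVN→QRM: 3.13 × 0.4358 × 0.6676 = 0.91064
QRM→XEL→KRn→QRM: 1.031 × 1.842 × 0.4559 = 0.86580
Maximum is QRM→IRD→HVN→QRM at 0.9106; no arbitrage — every cycle loses value.

0.9106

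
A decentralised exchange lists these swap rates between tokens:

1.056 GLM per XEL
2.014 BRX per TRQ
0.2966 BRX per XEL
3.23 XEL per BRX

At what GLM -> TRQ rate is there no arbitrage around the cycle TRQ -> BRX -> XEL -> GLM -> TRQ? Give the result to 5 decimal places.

Known legs of the cycle: 2.014 × 3.23 × 1.056 = 6.86951232
For no arbitrage the full-cycle product must be 1, so the missing rate is 1 / 6.86951232 ≈ 0.1455707.

0.14557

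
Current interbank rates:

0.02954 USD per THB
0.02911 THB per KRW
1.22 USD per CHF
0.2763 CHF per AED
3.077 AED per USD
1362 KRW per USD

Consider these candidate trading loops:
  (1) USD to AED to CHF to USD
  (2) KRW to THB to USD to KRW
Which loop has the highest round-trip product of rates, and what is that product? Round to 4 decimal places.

1.1712

(1) 3.077 × 0.2763 × 1.22 = 1.03721
(2) 0.02911 × 0.02954 × 1362 = 1.17120
Highest is cycle (2) at 1.1712 (>1, arbitrage).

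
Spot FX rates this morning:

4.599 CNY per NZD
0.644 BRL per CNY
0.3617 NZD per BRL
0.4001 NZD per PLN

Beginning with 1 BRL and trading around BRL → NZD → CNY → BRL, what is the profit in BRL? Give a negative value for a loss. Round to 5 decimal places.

0.07127

1 BRL × 0.3617 = 0.3617 NZD
0.3617 NZD × 4.599 = 1.6634583 CNY
1.6634583 CNY × 0.644 = 1.0712671452 BRL
Net change: 1.0712671452 − 1 = 0.0712671452 BRL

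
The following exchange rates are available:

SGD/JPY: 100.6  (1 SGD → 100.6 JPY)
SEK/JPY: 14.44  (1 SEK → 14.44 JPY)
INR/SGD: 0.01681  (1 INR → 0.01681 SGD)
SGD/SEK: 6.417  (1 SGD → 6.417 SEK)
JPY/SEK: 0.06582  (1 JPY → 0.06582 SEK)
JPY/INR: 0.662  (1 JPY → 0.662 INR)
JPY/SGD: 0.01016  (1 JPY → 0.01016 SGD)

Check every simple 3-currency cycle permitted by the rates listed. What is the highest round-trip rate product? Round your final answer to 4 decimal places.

JPY→INR→SGD→JPY: 0.662 × 0.01681 × 100.6 = 1.11950
JPY→SGD→SEK→JPY: 0.01016 × 6.417 × 14.44 = 0.94144
Maximum is JPY→INR→SGD→JPY at 1.1195; arbitrage exists.

1.1195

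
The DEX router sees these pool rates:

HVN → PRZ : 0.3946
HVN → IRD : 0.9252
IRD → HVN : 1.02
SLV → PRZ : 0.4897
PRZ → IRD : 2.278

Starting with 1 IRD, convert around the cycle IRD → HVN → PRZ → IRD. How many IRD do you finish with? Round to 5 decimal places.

0.91688

1 IRD × 1.02 = 1.02 HVN
1.02 HVN × 0.3946 = 0.402492 PRZ
0.402492 PRZ × 2.278 = 0.916876776 IRD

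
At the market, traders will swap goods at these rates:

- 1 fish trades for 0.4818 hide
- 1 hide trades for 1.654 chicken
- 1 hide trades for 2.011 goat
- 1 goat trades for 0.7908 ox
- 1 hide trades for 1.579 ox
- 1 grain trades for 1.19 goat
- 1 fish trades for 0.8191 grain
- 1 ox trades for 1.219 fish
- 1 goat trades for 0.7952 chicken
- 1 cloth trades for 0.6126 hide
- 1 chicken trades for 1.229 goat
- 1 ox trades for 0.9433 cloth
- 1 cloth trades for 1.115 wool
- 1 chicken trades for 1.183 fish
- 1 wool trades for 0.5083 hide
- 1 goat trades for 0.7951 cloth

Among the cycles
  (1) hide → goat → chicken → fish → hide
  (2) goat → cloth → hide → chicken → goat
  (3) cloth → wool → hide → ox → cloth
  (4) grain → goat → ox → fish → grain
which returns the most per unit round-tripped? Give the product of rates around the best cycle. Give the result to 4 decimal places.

0.9901

(1) 2.011 × 0.7952 × 1.183 × 0.4818 = 0.91146
(2) 0.7951 × 0.6126 × 1.654 × 1.229 = 0.99012
(3) 1.115 × 0.5083 × 1.579 × 0.9433 = 0.84416
(4) 1.19 × 0.7908 × 1.219 × 0.8191 = 0.93962
Highest is cycle (2) at 0.9901 (≤1, no arbitrage).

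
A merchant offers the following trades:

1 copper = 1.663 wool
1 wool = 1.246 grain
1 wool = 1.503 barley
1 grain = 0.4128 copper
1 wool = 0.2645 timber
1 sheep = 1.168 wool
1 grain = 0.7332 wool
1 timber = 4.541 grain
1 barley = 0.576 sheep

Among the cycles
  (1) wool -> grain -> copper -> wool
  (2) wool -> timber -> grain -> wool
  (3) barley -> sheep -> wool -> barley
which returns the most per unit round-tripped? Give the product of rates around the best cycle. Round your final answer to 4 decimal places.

(1) 1.246 × 0.4128 × 1.663 = 0.85536
(2) 0.2645 × 4.541 × 0.7332 = 0.88064
(3) 0.576 × 1.168 × 1.503 = 1.01117
Highest is cycle (3) at 1.0112 (>1, arbitrage).

1.0112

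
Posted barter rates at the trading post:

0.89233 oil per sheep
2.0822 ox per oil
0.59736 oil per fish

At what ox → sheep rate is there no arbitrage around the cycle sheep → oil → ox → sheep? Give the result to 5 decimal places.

Known legs of the cycle: 0.89233 × 2.0822 = 1.858009526
For no arbitrage the full-cycle product must be 1, so the missing rate is 1 / 1.858009526 ≈ 0.5382104.

0.53821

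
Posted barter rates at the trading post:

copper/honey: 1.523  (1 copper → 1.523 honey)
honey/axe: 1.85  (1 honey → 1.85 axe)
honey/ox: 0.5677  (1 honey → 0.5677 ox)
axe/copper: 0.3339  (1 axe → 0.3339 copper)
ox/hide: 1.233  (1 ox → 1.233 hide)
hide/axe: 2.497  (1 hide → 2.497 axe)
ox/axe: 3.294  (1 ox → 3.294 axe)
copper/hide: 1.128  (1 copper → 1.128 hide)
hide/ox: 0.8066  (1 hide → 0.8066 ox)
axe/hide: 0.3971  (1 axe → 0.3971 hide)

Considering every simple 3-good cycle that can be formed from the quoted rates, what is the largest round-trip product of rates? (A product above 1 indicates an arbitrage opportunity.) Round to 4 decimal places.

axe→hide→ox→axe: 0.3971 × 0.8066 × 3.294 = 1.05507
axe→copper→honey→axe: 0.3339 × 1.523 × 1.85 = 0.94078
axe→copper→hide→axe: 0.3339 × 1.128 × 2.497 = 0.94047
Maximum is axe→hide→ox→axe at 1.0551; arbitrage exists.

1.0551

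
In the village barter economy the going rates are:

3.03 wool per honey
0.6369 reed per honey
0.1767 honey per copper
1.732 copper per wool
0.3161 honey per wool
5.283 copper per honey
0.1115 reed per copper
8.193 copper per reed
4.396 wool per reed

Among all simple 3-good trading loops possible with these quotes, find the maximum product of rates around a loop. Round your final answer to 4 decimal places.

0.9273

wool→copper→honey→wool: 1.732 × 0.1767 × 3.03 = 0.92731
honey→reed→copper→honey: 0.6369 × 8.193 × 0.1767 = 0.92204
wool→honey→reed→wool: 0.3161 × 0.6369 × 4.396 = 0.88502
wool→copper→reed→wool: 1.732 × 0.1115 × 4.396 = 0.84895
Maximum is wool→copper→honey→wool at 0.9273; no arbitrage — every cycle loses value.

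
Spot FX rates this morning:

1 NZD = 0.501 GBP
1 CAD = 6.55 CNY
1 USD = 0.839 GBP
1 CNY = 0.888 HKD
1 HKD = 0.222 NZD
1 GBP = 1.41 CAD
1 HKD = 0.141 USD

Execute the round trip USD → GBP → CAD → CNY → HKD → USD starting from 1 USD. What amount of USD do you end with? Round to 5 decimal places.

0.97018

1 USD × 0.839 = 0.839 GBP
0.839 GBP × 1.41 = 1.18299 CAD
1.18299 CAD × 6.55 = 7.7485845 CNY
7.7485845 CNY × 0.888 = 6.880743036 HKD
6.880743036 HKD × 0.141 = 0.970184768076 USD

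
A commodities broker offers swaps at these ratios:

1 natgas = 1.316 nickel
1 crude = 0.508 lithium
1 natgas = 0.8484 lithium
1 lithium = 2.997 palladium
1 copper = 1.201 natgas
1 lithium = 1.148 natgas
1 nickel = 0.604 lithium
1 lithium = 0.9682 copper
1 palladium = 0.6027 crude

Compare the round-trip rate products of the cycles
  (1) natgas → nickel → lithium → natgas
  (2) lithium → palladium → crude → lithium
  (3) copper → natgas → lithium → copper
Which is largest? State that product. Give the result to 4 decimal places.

0.9865

(1) 1.316 × 0.604 × 1.148 = 0.91250
(2) 2.997 × 0.6027 × 0.508 = 0.91760
(3) 1.201 × 0.8484 × 0.9682 = 0.98653
Highest is cycle (3) at 0.9865 (≤1, no arbitrage).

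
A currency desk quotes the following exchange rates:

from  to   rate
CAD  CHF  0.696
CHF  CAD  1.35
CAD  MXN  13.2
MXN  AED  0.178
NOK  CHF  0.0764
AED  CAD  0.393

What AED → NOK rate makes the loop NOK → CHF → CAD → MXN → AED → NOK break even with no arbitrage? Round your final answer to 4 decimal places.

Known legs of the cycle: 0.0764 × 1.35 × 13.2 × 0.178 = 0.242337744
For no arbitrage the full-cycle product must be 1, so the missing rate is 1 / 0.242337744 ≈ 4.126472.

4.1265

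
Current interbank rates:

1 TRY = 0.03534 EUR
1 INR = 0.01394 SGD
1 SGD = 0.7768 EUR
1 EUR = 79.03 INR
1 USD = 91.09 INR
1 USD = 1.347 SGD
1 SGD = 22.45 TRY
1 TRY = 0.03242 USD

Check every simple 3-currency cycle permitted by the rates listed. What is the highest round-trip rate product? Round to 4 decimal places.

0.9804

SGD→TRY→USD→SGD: 22.45 × 0.03242 × 1.347 = 0.98039
EUR→INR→SGD→EUR: 79.03 × 0.01394 × 0.7768 = 0.85578
Maximum is SGD→TRY→USD→SGD at 0.9804; no arbitrage — every cycle loses value.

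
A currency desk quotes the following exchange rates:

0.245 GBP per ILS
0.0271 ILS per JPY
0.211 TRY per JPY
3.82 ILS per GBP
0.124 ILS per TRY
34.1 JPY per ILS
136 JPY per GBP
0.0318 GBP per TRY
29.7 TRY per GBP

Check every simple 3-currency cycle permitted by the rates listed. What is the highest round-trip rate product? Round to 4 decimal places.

0.9125

GBP→JPY→TRY→GBP: 136 × 0.211 × 0.0318 = 0.91253
ILS→GBP→JPY→ILS: 0.245 × 136 × 0.0271 = 0.90297
ILS→GBP→TRY→ILS: 0.245 × 29.7 × 0.124 = 0.90229
ILS→JPY→TRY→ILS: 34.1 × 0.211 × 0.124 = 0.89219
Maximum is GBP→JPY→TRY→GBP at 0.9125; no arbitrage — every cycle loses value.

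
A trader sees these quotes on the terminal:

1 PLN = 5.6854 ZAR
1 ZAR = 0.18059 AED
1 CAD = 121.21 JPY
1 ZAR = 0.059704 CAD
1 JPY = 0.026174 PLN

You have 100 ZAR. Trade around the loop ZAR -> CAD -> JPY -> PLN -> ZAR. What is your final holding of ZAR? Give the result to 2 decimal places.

100 ZAR × 0.059704 = 5.9704 CAD
5.9704 CAD × 121.21 = 723.672184 JPY
723.672184 JPY × 0.026174 = 18.941395744016 PLN
18.941395744016 PLN × 5.6854 = 107.6894113630285664 ZAR

107.69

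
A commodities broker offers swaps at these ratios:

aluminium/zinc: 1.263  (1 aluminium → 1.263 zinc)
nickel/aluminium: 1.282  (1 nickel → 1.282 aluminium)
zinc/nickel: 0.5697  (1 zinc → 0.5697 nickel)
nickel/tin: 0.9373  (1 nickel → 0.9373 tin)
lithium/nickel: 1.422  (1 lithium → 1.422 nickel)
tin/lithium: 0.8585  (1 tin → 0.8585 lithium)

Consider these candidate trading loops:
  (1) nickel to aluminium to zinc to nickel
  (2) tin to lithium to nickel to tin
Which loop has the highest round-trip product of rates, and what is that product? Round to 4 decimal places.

(1) 1.282 × 1.263 × 0.5697 = 0.92244
(2) 0.8585 × 1.422 × 0.9373 = 1.14424
Highest is cycle (2) at 1.1442 (>1, arbitrage).

1.1442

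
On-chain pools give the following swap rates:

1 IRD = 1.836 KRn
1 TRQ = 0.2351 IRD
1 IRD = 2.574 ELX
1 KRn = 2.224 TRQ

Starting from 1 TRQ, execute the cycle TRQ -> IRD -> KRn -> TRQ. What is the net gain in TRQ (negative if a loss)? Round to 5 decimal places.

-0.04002

1 TRQ × 0.2351 = 0.2351 IRD
0.2351 IRD × 1.836 = 0.4316436 KRn
0.4316436 KRn × 2.224 = 0.9599753664 TRQ
Net change: 0.9599753664 − 1 = -0.0400246336 TRQ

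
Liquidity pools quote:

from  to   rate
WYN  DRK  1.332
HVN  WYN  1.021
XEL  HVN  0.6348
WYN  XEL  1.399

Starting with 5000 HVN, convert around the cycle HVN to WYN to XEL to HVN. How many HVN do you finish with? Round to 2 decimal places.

5000 HVN × 1.021 = 5105 WYN
5105 WYN × 1.399 = 7141.895 XEL
7141.895 XEL × 0.6348 = 4533.674946 HVN

4533.67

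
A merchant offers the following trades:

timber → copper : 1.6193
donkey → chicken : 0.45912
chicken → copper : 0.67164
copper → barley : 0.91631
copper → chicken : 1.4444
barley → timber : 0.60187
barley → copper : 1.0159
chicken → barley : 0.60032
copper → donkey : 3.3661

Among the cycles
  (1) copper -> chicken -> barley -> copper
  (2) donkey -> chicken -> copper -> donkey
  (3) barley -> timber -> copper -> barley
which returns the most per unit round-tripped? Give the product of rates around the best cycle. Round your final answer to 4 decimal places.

1.0380

(1) 1.4444 × 0.60032 × 1.0159 = 0.88089
(2) 0.45912 × 0.67164 × 3.3661 = 1.03798
(3) 0.60187 × 1.6193 × 0.91631 = 0.89304
Highest is cycle (2) at 1.0380 (>1, arbitrage).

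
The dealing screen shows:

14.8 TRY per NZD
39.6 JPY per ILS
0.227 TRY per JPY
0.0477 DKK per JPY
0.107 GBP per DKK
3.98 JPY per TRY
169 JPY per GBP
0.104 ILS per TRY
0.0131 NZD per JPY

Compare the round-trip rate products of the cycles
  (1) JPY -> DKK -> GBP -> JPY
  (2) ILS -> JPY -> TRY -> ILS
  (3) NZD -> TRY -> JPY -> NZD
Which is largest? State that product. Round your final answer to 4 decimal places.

0.9349

(1) 0.0477 × 0.107 × 169 = 0.86256
(2) 39.6 × 0.227 × 0.104 = 0.93488
(3) 14.8 × 3.98 × 0.0131 = 0.77164
Highest is cycle (2) at 0.9349 (≤1, no arbitrage).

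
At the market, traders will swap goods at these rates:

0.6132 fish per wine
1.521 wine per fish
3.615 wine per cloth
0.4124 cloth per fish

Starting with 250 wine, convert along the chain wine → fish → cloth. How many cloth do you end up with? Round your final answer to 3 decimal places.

250 wine × 0.6132 = 153.3 fish
153.3 fish × 0.4124 = 63.22092 cloth

63.221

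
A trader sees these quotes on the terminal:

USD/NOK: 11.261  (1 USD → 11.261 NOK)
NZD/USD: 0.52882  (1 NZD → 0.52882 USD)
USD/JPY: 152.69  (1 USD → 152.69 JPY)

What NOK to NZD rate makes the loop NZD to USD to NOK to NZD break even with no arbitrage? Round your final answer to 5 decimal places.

0.16792

Known legs of the cycle: 0.52882 × 11.261 = 5.95504202
For no arbitrage the full-cycle product must be 1, so the missing rate is 1 / 5.95504202 ≈ 0.1679249.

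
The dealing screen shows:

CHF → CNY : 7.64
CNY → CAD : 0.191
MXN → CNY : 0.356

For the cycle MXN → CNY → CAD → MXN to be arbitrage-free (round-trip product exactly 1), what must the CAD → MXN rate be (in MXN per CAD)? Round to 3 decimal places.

Known legs of the cycle: 0.356 × 0.191 = 0.067996
For no arbitrage the full-cycle product must be 1, so the missing rate is 1 / 0.067996 ≈ 14.70675.

14.707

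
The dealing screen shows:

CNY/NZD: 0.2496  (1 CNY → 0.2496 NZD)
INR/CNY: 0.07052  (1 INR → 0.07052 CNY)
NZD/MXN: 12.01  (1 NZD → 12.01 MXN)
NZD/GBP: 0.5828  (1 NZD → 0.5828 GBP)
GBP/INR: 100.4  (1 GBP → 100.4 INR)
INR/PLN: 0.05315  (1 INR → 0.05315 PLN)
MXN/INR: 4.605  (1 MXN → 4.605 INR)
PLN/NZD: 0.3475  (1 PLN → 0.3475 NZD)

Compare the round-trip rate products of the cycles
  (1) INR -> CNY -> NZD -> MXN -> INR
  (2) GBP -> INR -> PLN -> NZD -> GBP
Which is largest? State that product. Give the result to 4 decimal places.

1.0807

(1) 0.07052 × 0.2496 × 12.01 × 4.605 = 0.97349
(2) 100.4 × 0.05315 × 0.3475 × 0.5828 = 1.08072
Highest is cycle (2) at 1.0807 (>1, arbitrage).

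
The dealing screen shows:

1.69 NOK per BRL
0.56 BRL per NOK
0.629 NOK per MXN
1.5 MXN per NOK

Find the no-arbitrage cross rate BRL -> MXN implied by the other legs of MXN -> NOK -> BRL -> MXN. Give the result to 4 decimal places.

2.8390

Known legs of the cycle: 0.629 × 0.56 = 0.35224
For no arbitrage the full-cycle product must be 1, so the missing rate is 1 / 0.35224 ≈ 2.838973.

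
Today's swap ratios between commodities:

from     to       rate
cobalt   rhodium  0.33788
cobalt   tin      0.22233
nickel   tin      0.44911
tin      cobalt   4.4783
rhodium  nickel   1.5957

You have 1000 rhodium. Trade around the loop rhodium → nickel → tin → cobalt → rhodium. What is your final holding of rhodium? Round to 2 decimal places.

1000 rhodium × 1.5957 = 1595.7 nickel
1595.7 nickel × 0.44911 = 716.644827 tin
716.644827 tin × 4.4783 = 3209.3505287541 cobalt
3209.3505287541 cobalt × 0.33788 = 1084.375356655435308 rhodium

1084.38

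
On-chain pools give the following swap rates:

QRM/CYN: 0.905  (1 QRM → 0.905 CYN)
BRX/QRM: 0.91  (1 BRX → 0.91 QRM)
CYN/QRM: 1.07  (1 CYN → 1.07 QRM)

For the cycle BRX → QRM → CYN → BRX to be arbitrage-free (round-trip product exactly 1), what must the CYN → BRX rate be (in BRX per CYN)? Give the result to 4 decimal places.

Known legs of the cycle: 0.91 × 0.905 = 0.82355
For no arbitrage the full-cycle product must be 1, so the missing rate is 1 / 0.82355 ≈ 1.214255.

1.2143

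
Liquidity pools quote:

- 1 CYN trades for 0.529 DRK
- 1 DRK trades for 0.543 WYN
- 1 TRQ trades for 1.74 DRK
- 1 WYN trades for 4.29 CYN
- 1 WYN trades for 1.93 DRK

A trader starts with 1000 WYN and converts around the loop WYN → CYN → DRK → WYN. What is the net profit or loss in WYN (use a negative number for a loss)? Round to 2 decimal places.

1000 WYN × 4.29 = 4290 CYN
4290 CYN × 0.529 = 2269.41 DRK
2269.41 DRK × 0.543 = 1232.28963 WYN
Net change: 1232.28963 − 1000 = 232.28963 WYN

232.29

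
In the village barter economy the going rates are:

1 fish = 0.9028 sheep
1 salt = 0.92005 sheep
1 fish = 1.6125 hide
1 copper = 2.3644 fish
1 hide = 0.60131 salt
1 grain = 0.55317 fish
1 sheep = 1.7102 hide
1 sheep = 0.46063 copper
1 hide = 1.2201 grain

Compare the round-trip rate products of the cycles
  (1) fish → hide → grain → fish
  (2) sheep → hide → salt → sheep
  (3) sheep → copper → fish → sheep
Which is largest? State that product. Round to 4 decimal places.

(1) 1.6125 × 1.2201 × 0.55317 = 1.08831
(2) 1.7102 × 0.60131 × 0.92005 = 0.94614
(3) 0.46063 × 2.3644 × 0.9028 = 0.98325
Highest is cycle (1) at 1.0883 (>1, arbitrage).

1.0883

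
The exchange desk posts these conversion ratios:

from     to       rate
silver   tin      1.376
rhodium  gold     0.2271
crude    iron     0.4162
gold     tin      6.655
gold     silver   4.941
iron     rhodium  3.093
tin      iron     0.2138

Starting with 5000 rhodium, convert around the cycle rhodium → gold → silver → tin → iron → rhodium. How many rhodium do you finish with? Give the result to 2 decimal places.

5105.14

5000 rhodium × 0.2271 = 1135.5 gold
1135.5 gold × 4.941 = 5610.5055 silver
5610.5055 silver × 1.376 = 7720.055568 tin
7720.055568 tin × 0.2138 = 1650.5478804384 iron
1650.5478804384 iron × 3.093 = 5105.1445941959712 rhodium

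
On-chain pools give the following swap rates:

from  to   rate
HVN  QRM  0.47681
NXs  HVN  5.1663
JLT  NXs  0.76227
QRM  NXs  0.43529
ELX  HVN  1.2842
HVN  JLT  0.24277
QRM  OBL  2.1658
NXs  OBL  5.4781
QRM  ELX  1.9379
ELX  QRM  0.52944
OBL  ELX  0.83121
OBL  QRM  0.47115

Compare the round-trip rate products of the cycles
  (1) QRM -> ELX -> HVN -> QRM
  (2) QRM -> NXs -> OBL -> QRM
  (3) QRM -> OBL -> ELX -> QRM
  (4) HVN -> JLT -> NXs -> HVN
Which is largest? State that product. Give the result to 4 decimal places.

(1) 1.9379 × 1.2842 × 0.47681 = 1.18661
(2) 0.43529 × 5.4781 × 0.47115 = 1.12349
(3) 2.1658 × 0.83121 × 0.52944 = 0.95312
(4) 0.24277 × 0.76227 × 5.1663 = 0.95606
Highest is cycle (1) at 1.1866 (>1, arbitrage).

1.1866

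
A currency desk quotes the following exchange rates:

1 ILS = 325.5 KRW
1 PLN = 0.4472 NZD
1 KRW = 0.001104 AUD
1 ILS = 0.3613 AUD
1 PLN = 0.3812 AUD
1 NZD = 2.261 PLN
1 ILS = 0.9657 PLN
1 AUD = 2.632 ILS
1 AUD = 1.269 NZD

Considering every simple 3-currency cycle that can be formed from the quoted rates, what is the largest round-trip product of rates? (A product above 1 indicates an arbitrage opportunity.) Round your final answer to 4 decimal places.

AUD→NZD→PLN→AUD: 1.269 × 2.261 × 0.3812 = 1.09374
ILS→PLN→AUD→ILS: 0.9657 × 0.3812 × 2.632 = 0.96890
ILS→KRW→AUD→ILS: 325.5 × 0.001104 × 2.632 = 0.94581
Maximum is AUD→NZD→PLN→AUD at 1.0937; arbitrage exists.

1.0937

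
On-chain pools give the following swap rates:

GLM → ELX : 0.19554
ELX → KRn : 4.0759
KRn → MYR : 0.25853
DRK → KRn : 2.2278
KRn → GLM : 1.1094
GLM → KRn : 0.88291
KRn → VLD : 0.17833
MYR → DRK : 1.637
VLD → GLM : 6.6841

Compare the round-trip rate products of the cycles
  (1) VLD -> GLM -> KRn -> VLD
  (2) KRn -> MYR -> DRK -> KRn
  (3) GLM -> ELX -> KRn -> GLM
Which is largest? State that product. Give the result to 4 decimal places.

(1) 6.6841 × 0.88291 × 0.17833 = 1.05241
(2) 0.25853 × 1.637 × 2.2278 = 0.94284
(3) 0.19554 × 4.0759 × 1.1094 = 0.88419
Highest is cycle (1) at 1.0524 (>1, arbitrage).

1.0524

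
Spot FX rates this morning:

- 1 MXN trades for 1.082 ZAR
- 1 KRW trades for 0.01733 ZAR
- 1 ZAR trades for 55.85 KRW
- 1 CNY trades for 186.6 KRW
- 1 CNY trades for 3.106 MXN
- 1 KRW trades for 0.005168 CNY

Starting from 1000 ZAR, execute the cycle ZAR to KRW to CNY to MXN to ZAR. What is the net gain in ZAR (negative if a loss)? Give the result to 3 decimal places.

1000 ZAR × 55.85 = 55850 KRW
55850 KRW × 0.005168 = 288.6328 CNY
288.6328 CNY × 3.106 = 896.4934768 MXN
896.4934768 MXN × 1.082 = 970.0059418976 ZAR
Net change: 970.0059418976 − 1000 = -29.9940581024 ZAR

-29.994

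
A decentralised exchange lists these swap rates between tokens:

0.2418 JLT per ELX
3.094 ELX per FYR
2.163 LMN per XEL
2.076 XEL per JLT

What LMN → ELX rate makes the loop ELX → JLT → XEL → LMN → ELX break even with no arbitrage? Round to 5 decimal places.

0.92100

Known legs of the cycle: 0.2418 × 2.076 × 2.163 = 1.0857758184
For no arbitrage the full-cycle product must be 1, so the missing rate is 1 / 1.0857758184 ≈ 0.9210004.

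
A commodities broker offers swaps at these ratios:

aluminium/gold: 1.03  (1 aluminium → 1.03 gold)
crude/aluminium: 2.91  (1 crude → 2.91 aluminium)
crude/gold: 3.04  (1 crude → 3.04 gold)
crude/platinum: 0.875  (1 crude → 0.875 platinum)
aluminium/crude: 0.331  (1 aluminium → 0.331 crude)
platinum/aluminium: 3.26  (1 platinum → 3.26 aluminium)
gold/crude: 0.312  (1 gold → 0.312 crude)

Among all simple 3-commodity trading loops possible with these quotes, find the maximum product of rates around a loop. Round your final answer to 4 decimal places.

0.9442

crude→platinum→aluminium→crude: 0.875 × 3.26 × 0.331 = 0.94418
crude→aluminium→gold→crude: 2.91 × 1.03 × 0.312 = 0.93516
Maximum is crude→platinum→aluminium→crude at 0.9442; no arbitrage — every cycle loses value.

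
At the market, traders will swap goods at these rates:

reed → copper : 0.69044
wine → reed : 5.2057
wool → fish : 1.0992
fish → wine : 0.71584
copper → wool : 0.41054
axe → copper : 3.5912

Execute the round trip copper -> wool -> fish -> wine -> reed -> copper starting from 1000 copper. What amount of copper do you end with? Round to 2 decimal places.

1161.06

1000 copper × 0.41054 = 410.54 wool
410.54 wool × 1.0992 = 451.265568 fish
451.265568 fish × 0.71584 = 323.03394419712 wine
323.03394419712 wine × 5.2057 = 1681.617803306947584 reed
1681.617803306947584 reed × 0.69044 = 1161.05619611524888989696 copper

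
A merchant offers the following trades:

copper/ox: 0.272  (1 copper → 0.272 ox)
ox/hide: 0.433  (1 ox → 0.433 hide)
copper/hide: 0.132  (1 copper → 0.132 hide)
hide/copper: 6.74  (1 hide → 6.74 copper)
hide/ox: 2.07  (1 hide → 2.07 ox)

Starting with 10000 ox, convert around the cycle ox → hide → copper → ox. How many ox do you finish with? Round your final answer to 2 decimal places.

7938.10

10000 ox × 0.433 = 4330 hide
4330 hide × 6.74 = 29184.2 copper
29184.2 copper × 0.272 = 7938.1024 ox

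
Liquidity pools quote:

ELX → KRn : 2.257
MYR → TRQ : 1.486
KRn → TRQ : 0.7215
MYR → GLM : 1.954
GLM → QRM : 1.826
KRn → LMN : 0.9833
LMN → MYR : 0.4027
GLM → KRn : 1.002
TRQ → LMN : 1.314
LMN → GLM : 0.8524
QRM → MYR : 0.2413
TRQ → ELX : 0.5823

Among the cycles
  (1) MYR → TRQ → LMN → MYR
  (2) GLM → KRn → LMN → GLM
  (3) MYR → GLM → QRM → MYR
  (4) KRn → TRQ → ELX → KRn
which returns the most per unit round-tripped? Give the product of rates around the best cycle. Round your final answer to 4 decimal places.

0.9482

(1) 1.486 × 1.314 × 0.4027 = 0.78631
(2) 1.002 × 0.9833 × 0.8524 = 0.83984
(3) 1.954 × 1.826 × 0.2413 = 0.86096
(4) 0.7215 × 0.5823 × 2.257 = 0.94823
Highest is cycle (4) at 0.9482 (≤1, no arbitrage).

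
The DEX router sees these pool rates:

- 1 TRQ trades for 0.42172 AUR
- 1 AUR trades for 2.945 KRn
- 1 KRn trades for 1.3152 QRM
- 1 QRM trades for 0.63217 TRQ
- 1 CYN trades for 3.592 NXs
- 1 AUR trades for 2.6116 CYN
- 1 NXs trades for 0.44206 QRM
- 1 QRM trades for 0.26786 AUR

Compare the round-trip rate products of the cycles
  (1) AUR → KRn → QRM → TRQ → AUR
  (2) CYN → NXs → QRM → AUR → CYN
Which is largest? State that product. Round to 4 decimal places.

1.1108

(1) 2.945 × 1.3152 × 0.63217 × 0.42172 = 1.03261
(2) 3.592 × 0.44206 × 0.26786 × 2.6116 = 1.11079
Highest is cycle (2) at 1.1108 (>1, arbitrage).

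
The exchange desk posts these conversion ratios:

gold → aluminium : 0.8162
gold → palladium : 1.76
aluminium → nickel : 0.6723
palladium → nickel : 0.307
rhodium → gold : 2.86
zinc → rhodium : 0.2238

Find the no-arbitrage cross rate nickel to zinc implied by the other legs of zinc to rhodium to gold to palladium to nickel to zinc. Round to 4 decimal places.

2.8915

Known legs of the cycle: 0.2238 × 2.86 × 1.76 × 0.307 = 0.34584154176
For no arbitrage the full-cycle product must be 1, so the missing rate is 1 / 0.34584154176 ≈ 2.891498.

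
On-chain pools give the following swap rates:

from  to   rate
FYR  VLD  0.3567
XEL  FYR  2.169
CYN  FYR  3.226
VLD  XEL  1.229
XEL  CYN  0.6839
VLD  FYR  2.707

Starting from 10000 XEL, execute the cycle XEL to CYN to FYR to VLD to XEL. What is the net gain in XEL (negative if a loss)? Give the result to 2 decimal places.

-328.10

10000 XEL × 0.6839 = 6839 CYN
6839 CYN × 3.226 = 22062.614 FYR
22062.614 FYR × 0.3567 = 7869.7344138 VLD
7869.7344138 VLD × 1.229 = 9671.9035945602 XEL
Net change: 9671.9035945602 − 10000 = -328.0964054398 XEL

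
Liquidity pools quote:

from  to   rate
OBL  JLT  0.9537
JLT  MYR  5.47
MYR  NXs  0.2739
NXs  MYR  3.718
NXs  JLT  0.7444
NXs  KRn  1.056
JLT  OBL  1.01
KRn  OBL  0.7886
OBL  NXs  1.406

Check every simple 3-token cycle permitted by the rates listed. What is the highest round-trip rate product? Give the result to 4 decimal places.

OBL→NXs→KRn→OBL: 1.406 × 1.056 × 0.7886 = 1.17086
JLT→MYR→NXs→JLT: 5.47 × 0.2739 × 0.7444 = 1.11528
OBL→NXs→JLT→OBL: 1.406 × 0.7444 × 1.01 = 1.05709
Maximum is OBL→NXs→KRn→OBL at 1.1709; arbitrage exists.

1.1709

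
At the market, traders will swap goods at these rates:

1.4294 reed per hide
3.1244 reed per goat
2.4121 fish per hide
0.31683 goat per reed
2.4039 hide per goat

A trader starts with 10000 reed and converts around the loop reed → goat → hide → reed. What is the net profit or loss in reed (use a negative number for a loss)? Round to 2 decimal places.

10000 reed × 0.31683 = 3168.3 goat
3168.3 goat × 2.4039 = 7616.27637 hide
7616.27637 hide × 1.4294 = 10886.705443278 reed
Net change: 10886.705443278 − 10000 = 886.705443278 reed

886.71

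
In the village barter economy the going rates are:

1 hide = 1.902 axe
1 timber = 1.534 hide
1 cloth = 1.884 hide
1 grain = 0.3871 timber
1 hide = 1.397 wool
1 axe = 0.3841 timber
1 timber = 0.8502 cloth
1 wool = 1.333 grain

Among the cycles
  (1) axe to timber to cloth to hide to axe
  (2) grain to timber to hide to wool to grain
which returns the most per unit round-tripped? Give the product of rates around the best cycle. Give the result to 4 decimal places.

1.1702

(1) 0.3841 × 0.8502 × 1.884 × 1.902 = 1.17019
(2) 0.3871 × 1.534 × 1.397 × 1.333 = 1.10580
Highest is cycle (1) at 1.1702 (>1, arbitrage).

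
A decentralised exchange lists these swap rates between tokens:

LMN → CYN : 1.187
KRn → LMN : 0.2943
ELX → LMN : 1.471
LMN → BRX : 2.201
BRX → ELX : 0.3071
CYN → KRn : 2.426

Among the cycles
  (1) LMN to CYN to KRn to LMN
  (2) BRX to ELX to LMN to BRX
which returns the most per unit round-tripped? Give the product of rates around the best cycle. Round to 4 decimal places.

0.9943

(1) 1.187 × 2.426 × 0.2943 = 0.84748
(2) 0.3071 × 1.471 × 2.201 = 0.99429
Highest is cycle (2) at 0.9943 (≤1, no arbitrage).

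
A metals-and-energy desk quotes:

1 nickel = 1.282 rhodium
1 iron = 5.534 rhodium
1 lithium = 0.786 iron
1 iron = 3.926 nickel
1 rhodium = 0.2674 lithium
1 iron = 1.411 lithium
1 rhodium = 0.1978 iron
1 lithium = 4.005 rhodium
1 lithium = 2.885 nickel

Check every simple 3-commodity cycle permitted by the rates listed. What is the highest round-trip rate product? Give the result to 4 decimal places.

rhodium→lithium→iron→rhodium: 0.2674 × 0.786 × 5.534 = 1.16312
rhodium→iron→lithium→rhodium: 0.1978 × 1.411 × 4.005 = 1.11778
rhodium→iron→nickel→rhodium: 0.1978 × 3.926 × 1.282 = 0.99555
rhodium→lithium→nickel→rhodium: 0.2674 × 2.885 × 1.282 = 0.98900
Maximum is rhodium→lithium→iron→rhodium at 1.1631; arbitrage exists.

1.1631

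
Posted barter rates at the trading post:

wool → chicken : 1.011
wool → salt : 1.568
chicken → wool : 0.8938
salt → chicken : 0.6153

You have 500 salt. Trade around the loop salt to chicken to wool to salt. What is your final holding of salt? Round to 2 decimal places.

500 salt × 0.6153 = 307.65 chicken
307.65 chicken × 0.8938 = 274.97757 wool
274.97757 wool × 1.568 = 431.16482976 salt

431.16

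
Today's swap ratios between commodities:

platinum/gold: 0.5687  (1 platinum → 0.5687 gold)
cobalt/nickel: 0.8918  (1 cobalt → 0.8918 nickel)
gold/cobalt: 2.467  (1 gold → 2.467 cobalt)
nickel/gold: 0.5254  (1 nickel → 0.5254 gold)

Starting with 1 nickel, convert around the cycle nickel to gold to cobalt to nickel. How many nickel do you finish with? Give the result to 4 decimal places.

1.1559

1 nickel × 0.5254 = 0.5254 gold
0.5254 gold × 2.467 = 1.2961618 cobalt
1.2961618 cobalt × 0.8918 = 1.15591709324 nickel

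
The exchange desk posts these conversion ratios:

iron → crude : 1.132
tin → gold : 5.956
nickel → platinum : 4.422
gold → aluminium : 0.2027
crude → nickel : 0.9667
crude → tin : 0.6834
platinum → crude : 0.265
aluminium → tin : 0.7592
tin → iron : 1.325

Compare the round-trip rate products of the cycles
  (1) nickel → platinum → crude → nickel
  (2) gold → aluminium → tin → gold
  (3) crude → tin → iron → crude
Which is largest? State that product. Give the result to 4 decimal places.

1.1328

(1) 4.422 × 0.265 × 0.9667 = 1.13281
(2) 0.2027 × 0.7592 × 5.956 = 0.91657
(3) 0.6834 × 1.325 × 1.132 = 1.02503
Highest is cycle (1) at 1.1328 (>1, arbitrage).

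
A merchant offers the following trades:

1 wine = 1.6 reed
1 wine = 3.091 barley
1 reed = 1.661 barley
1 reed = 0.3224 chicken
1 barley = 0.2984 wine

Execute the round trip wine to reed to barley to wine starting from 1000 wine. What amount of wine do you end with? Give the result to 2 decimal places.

1000 wine × 1.6 = 1600 reed
1600 reed × 1.661 = 2657.6 barley
2657.6 barley × 0.2984 = 793.02784 wine

793.03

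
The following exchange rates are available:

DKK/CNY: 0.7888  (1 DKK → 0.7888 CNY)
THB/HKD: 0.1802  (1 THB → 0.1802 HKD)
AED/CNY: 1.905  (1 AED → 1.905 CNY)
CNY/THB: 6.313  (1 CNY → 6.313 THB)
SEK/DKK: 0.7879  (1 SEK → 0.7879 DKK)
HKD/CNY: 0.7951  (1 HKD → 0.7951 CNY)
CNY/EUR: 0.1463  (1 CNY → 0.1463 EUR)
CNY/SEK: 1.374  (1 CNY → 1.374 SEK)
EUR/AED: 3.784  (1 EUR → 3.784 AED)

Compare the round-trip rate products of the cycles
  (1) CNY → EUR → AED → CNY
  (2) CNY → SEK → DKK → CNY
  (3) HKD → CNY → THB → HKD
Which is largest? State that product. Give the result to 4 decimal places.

1.0546

(1) 0.1463 × 3.784 × 1.905 = 1.05461
(2) 1.374 × 0.7879 × 0.7888 = 0.85393
(3) 0.7951 × 6.313 × 0.1802 = 0.90451
Highest is cycle (1) at 1.0546 (>1, arbitrage).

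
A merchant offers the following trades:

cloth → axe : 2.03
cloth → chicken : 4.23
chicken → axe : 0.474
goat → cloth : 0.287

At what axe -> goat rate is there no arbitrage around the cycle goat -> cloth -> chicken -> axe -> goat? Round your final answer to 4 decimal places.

Known legs of the cycle: 0.287 × 4.23 × 0.474 = 0.57544074
For no arbitrage the full-cycle product must be 1, so the missing rate is 1 / 0.57544074 ≈ 1.737798.

1.7378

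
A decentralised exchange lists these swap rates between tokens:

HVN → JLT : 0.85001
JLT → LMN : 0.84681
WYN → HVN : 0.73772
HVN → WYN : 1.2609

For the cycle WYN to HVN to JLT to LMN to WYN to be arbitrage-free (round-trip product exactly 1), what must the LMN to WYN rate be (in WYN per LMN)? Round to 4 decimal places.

1.8832

Known legs of the cycle: 0.73772 × 0.85001 × 0.84681 = 0.531008619306732
For no arbitrage the full-cycle product must be 1, so the missing rate is 1 / 0.531008619306732 ≈ 1.883209.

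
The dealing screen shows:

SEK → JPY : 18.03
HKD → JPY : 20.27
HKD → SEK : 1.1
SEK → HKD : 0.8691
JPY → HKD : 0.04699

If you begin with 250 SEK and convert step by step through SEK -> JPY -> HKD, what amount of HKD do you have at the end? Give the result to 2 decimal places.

211.81

250 SEK × 18.03 = 4507.5 JPY
4507.5 JPY × 0.04699 = 211.807425 HKD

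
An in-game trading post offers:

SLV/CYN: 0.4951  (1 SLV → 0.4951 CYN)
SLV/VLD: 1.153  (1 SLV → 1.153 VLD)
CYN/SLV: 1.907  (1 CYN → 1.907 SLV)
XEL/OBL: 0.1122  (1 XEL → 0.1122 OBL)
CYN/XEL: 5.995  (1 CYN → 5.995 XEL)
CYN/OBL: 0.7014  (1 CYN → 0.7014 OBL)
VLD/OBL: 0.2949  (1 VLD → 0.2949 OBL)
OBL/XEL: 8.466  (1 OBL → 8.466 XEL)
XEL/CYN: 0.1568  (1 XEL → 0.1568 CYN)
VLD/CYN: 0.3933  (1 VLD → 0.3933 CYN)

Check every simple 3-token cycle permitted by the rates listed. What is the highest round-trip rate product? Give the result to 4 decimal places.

CYN→OBL→XEL→CYN: 0.7014 × 8.466 × 0.1568 = 0.93109
CYN→SLV→VLD→CYN: 1.907 × 1.153 × 0.3933 = 0.86478
Maximum is CYN→OBL→XEL→CYN at 0.9311; no arbitrage — every cycle loses value.

0.9311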